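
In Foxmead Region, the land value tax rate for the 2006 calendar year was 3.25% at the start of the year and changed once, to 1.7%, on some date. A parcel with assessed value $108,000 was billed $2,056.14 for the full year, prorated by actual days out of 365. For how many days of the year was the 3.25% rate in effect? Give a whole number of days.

48 days

Let d = days at the first rate; then 365 − d days at the second rate.
$108,000 × [3.25%·d + 1.7%·(365−d)] / 365 = $2,056.14
Solving gives d = 48, so the new rate took effect on 18 February 2006.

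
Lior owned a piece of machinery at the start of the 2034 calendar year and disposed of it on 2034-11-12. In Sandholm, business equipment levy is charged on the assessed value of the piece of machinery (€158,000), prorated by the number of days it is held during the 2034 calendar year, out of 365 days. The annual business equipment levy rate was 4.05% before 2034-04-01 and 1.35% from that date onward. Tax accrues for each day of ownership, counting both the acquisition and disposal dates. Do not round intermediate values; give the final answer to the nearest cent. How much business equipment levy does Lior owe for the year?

€2,898.54

2034-01-01 to 2034-03-31: 90 days at 4.05% → €158,000 × 4.05% × 90/365 = €1,577.8356
2034-04-01 to 2034-11-12: 226 days at 1.35% → €158,000 × 1.35% × 226/365 = €1,320.7068
Total = €2,898.5425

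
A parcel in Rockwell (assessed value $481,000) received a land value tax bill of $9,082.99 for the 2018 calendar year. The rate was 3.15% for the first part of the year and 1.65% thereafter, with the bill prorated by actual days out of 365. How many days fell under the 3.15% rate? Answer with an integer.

Let d = days at the first rate; then 365 − d days at the second rate.
$481,000 × [3.15%·d + 1.65%·(365−d)] / 365 = $9,082.99
Solving gives d = 58, so the new rate took effect on 28 February 2018.

58 days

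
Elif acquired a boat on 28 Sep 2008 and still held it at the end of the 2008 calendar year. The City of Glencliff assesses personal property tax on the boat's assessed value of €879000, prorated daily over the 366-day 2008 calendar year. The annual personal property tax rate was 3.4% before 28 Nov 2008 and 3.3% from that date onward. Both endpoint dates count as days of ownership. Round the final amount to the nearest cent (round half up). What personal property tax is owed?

€7675.64

28 Sep – 27 Nov 2008: 61 days at 3.4% → €879000 × 3.4% × 61/366 = €4981.0000
28 Nov – 31 Dec 2008: 34 days at 3.3% → €879000 × 3.3% × 34/366 = €2694.6393
Total = €7675.6393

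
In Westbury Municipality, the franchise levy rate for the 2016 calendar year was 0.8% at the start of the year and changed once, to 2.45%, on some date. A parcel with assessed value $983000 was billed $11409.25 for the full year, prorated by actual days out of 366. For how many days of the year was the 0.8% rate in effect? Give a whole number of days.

Let d = days at the first rate; then 366 − d days at the second rate.
$983000 × [0.8%·d + 2.45%·(366−d)] / 366 = $11409.25
Solving gives d = 286, so the new rate took effect on October 13, 2016.

286 days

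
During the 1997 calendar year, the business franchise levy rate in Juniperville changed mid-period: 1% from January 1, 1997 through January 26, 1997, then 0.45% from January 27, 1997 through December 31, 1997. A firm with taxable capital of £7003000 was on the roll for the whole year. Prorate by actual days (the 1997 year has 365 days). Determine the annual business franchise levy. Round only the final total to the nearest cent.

January 1 – January 26, 1997: 26 days at 1% → £7003000 × 1% × 26/365 = £4988.4384
January 27 – December 31, 1997: 339 days at 0.45% → £7003000 × 0.45% × 339/365 = £29268.7027
Total = £34257.1411

£34257.14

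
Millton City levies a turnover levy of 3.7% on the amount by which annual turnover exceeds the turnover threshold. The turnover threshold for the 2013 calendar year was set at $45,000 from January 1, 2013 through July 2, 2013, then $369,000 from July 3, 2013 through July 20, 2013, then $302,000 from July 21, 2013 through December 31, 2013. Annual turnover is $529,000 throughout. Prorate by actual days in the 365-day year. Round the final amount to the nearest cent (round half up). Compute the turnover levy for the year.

January 1 – July 2, 2013: 183 days, exemption $45,000 → ($529,000 − $45,000) × 3.7% × 183/365 = $8,978.5315
July 3 – July 20, 2013: 18 days, exemption $369,000 → ($529,000 − $369,000) × 3.7% × 18/365 = $291.9452
July 21 – December 31, 2013: 164 days, exemption $302,000 → ($529,000 − $302,000) × 3.7% × 164/365 = $3,773.7973
Total = $13,044.2740

$13,044.27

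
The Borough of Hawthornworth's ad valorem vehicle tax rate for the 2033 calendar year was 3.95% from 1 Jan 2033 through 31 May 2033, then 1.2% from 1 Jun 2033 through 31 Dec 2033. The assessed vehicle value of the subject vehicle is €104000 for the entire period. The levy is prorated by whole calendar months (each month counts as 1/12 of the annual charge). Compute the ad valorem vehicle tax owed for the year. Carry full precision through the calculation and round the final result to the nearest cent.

1 Jan – 31 May 2033: 5 months at 3.95% → €104000 × 3.95% × 5/12 = €1711.6667
1 Jun – 31 Dec 2033: 7 months at 1.2% → €104000 × 1.2% × 7/12 = €728.0000
Total = €2439.6667

€2439.67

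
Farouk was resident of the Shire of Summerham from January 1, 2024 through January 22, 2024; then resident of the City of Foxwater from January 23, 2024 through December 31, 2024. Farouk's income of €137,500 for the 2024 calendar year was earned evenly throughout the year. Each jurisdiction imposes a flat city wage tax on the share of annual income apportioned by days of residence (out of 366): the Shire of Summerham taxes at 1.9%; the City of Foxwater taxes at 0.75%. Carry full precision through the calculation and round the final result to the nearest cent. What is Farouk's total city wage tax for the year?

€1,126.30

The Shire of Summerham, January 1 – January 22, 2024: 22 days → €137,500 × 1.9% × 22/366 = €157.0355
The City of Foxwater, January 23 – December 31, 2024: 344 days → €137,500 × 0.75% × 344/366 = €969.2623
Total = €1,126.2978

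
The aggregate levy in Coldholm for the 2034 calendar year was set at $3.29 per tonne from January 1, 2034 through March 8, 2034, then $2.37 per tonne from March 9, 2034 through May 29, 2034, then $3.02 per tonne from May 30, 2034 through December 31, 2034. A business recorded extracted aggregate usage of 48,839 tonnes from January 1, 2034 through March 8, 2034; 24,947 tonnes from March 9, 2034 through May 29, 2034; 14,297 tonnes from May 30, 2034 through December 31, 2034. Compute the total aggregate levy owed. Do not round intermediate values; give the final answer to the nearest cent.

$262,981.64

January 1 – March 8, 2034: 48,839 tonnes at $3.29/tonne → $160,680.31
March 9 – May 29, 2034: 24,947 tonnes at $2.37/tonne → $59,124.39
May 30 – December 31, 2034: 14,297 tonnes at $3.02/tonne → $43,176.94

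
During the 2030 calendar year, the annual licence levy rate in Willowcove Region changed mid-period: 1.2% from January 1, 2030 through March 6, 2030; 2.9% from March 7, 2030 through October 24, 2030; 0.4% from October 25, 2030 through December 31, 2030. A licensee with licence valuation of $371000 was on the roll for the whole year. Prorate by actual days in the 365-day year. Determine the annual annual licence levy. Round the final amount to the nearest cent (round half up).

$7907.89

January 1 – March 6, 2030: 65 days at 1.2% → $371000 × 1.2% × 65/365 = $792.8219
March 7 – October 24, 2030: 232 days at 2.9% → $371000 × 2.9% × 232/365 = $6838.5973
October 25 – December 31, 2030: 68 days at 0.4% → $371000 × 0.4% × 68/365 = $276.4712
Total = $7907.8904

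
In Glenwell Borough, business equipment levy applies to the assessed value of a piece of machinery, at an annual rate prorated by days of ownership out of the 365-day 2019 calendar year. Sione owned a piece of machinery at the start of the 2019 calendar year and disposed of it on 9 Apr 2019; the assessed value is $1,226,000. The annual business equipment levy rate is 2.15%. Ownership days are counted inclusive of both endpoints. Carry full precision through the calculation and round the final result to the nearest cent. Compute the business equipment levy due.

Days held (1 Jan – 9 Apr 2019): 99 out of 365
Tax = $1,226,000 × 2.15% × 99/365 = $7,149.4274

$7,149.43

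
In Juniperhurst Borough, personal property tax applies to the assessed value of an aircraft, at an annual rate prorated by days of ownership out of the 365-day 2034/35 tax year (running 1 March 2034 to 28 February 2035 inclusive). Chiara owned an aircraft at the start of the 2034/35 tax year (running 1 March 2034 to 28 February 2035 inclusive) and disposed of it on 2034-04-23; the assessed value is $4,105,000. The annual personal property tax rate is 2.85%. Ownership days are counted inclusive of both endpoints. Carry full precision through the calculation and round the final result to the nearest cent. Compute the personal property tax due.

Days held (2034-03-01 to 2034-04-23): 54 out of 365
Tax = $4,105,000 × 2.85% × 54/365 = $17,308.4795

$17,308.48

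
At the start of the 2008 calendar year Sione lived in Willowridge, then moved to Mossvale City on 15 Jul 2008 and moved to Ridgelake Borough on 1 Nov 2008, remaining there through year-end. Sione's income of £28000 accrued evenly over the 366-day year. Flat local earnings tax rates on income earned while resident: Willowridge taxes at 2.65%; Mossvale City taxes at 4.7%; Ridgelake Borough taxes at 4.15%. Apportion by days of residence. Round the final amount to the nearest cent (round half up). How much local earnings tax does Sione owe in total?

£982.95

Willowridge, 1 Jan – 14 Jul 2008: 196 days → £28000 × 2.65% × 196/366 = £397.3552
Mossvale City, 15 Jul – 31 Oct 2008: 109 days → £28000 × 4.7% × 109/366 = £391.9235
Ridgelake Borough, 1 Nov – 31 Dec 2008: 61 days → £28000 × 4.15% × 61/366 = £193.6667
Total = £982.9454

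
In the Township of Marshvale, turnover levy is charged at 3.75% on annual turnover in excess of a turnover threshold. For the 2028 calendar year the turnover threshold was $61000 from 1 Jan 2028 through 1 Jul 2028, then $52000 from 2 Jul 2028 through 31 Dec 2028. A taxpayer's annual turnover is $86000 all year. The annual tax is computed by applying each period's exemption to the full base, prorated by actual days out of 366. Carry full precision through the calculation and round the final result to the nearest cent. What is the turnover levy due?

$1106.25

1 Jan – 1 Jul 2028: 183 days, exemption $61000 → ($86000 − $61000) × 3.75% × 183/366 = $468.7500
2 Jul – 31 Dec 2028: 183 days, exemption $52000 → ($86000 − $52000) × 3.75% × 183/366 = $637.5000
Total = $1106.2500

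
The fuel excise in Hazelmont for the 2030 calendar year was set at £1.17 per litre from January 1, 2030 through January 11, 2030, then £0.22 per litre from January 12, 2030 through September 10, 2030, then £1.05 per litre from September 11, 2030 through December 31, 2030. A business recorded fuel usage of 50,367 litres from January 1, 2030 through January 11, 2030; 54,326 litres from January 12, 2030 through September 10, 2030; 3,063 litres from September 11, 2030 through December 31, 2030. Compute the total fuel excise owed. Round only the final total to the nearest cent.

January 1 – January 11, 2030: 50,367 litres at £1.17/litre → £58,929.39
January 12 – September 10, 2030: 54,326 litres at £0.22/litre → £11,951.72
September 11 – December 31, 2030: 3,063 litres at £1.05/litre → £3,216.15

£74,097.26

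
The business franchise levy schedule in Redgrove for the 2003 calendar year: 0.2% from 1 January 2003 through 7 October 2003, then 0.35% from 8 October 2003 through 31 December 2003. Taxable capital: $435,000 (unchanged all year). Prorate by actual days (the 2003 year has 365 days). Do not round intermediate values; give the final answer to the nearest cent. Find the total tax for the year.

1 January – 7 October 2003: 280 days at 0.2% → $435,000 × 0.2% × 280/365 = $667.3973
8 October – 31 December 2003: 85 days at 0.35% → $435,000 × 0.35% × 85/365 = $354.5548
Total = $1,021.9521

$1,021.95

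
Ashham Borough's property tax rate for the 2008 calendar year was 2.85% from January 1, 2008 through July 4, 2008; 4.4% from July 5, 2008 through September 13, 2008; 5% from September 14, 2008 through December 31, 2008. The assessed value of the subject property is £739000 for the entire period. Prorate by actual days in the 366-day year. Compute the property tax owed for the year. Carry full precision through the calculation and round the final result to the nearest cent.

January 1 – July 4, 2008: 186 days at 2.85% → £739000 × 2.85% × 186/366 = £10703.3852
July 5 – September 13, 2008: 71 days at 4.4% → £739000 × 4.4% × 71/366 = £6307.7486
September 14 – December 31, 2008: 109 days at 5% → £739000 × 5% × 109/366 = £11004.2350
Total = £28015.3689

£28015.37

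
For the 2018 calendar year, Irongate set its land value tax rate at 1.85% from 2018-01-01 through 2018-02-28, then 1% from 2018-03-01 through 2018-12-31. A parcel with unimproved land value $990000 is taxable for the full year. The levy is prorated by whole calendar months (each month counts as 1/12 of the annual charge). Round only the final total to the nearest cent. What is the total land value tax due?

2018-01-01 to 2018-02-28: 2 months at 1.85% → $990000 × 1.85% × 2/12 = $3052.5000
2018-03-01 to 2018-12-31: 10 months at 1% → $990000 × 1% × 10/12 = $8250.0000
Total = $11302.5000

$11302.50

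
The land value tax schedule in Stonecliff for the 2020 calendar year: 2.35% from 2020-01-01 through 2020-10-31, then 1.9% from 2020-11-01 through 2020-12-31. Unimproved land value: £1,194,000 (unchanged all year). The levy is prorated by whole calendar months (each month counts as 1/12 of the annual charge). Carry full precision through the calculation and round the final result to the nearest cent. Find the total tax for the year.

£27,163.50

2020-01-01 to 2020-10-31: 10 months at 2.35% → £1,194,000 × 2.35% × 10/12 = £23,382.5000
2020-11-01 to 2020-12-31: 2 months at 1.9% → £1,194,000 × 1.9% × 2/12 = £3,781.0000
Total = £27,163.5000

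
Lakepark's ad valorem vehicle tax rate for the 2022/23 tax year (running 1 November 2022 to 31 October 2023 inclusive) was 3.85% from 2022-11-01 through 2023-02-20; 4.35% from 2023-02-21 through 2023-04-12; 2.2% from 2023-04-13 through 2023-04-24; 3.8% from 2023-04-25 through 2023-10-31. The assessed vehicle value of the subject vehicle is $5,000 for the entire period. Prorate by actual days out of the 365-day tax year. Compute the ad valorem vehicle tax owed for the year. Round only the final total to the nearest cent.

$191.98

2022-11-01 to 2023-02-20: 112 days at 3.85% → $5,000 × 3.85% × 112/365 = $59.0685
2023-02-21 to 2023-04-12: 51 days at 4.35% → $5,000 × 4.35% × 51/365 = $30.3904
2023-04-13 to 2023-04-24: 12 days at 2.2% → $5,000 × 2.2% × 12/365 = $3.6164
2023-04-25 to 2023-10-31: 190 days at 3.8% → $5,000 × 3.8% × 190/365 = $98.9041
Total = $191.9795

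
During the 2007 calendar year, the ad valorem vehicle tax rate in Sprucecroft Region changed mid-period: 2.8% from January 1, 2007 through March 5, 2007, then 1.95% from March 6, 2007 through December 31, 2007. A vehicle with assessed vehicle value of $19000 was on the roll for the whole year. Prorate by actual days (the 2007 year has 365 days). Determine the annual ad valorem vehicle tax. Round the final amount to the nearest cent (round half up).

January 1 – March 5, 2007: 64 days at 2.8% → $19000 × 2.8% × 64/365 = $93.2822
March 6 – December 31, 2007: 301 days at 1.95% → $19000 × 1.95% × 301/365 = $305.5356
Total = $398.8178

$398.82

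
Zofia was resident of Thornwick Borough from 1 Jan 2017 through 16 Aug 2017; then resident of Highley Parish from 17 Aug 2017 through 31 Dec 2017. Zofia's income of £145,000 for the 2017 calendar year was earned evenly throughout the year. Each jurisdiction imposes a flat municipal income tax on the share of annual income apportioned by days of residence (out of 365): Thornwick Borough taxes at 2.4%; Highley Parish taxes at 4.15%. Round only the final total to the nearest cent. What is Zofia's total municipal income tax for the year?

£4,432.43

Thornwick Borough, 1 Jan – 16 Aug 2017: 228 days → £145,000 × 2.4% × 228/365 = £2,173.8082
Highley Parish, 17 Aug – 31 Dec 2017: 137 days → £145,000 × 4.15% × 137/365 = £2,258.6233
Total = £4,432.4315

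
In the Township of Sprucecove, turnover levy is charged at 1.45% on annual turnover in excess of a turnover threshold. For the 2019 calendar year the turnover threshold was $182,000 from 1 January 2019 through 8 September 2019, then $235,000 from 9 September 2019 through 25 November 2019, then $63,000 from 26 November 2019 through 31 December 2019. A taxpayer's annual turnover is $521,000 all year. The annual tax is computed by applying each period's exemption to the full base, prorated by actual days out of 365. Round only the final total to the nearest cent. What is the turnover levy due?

$4,921.46

1 January – 8 September 2019: 251 days, exemption $182,000 → ($521,000 − $182,000) × 1.45% × 251/365 = $3,380.2479
9 September – 25 November 2019: 78 days, exemption $235,000 → ($521,000 − $235,000) × 1.45% × 78/365 = $886.2082
26 November – 31 December 2019: 36 days, exemption $63,000 → ($521,000 − $63,000) × 1.45% × 36/365 = $655.0027
Total = $4,921.4589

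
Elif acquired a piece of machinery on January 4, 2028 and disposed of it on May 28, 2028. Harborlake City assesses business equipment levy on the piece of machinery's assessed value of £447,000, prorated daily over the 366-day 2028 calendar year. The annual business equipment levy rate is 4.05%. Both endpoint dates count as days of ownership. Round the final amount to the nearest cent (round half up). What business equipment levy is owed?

Days held (January 4 – May 28, 2028): 146 out of 366
Tax = £447,000 × 4.05% × 146/366 = £7,221.6148

£7,221.61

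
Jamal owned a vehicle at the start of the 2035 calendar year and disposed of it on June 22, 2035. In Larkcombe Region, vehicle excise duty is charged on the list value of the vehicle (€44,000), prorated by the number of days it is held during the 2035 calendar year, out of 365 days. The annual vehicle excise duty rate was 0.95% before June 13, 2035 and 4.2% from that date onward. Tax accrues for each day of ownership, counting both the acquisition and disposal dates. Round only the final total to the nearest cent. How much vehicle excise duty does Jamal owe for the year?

€237.30

January 1 – June 12, 2035: 163 days at 0.95% → €44,000 × 0.95% × 163/365 = €186.6685
June 13 – June 22, 2035: 10 days at 4.2% → €44,000 × 4.2% × 10/365 = €50.6301
Total = €237.2986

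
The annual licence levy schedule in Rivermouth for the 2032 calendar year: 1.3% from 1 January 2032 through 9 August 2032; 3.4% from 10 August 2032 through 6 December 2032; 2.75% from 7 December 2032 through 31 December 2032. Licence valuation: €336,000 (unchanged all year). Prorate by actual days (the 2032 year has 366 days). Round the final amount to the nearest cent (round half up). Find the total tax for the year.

€6,994.95

1 January – 9 August 2032: 222 days at 1.3% → €336,000 × 1.3% × 222/366 = €2,649.4426
10 August – 6 December 2032: 119 days at 3.4% → €336,000 × 3.4% × 119/366 = €3,714.3607
7 December – 31 December 2032: 25 days at 2.75% → €336,000 × 2.75% × 25/366 = €631.1475
Total = €6,994.9508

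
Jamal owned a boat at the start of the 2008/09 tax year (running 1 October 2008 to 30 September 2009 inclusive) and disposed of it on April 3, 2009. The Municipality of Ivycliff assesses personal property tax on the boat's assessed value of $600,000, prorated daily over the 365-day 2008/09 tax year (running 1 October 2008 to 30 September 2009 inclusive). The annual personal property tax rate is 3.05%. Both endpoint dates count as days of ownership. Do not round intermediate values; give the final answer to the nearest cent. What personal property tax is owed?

$9,275.34

Days held (October 1, 2008 – April 3, 2009): 185 out of 365
Tax = $600,000 × 3.05% × 185/365 = $9,275.3425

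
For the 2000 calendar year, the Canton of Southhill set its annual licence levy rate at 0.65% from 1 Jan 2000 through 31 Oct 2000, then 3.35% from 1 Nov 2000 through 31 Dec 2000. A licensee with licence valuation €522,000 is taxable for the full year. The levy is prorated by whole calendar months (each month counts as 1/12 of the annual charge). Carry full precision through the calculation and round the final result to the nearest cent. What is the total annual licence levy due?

€5,742.00

1 Jan – 31 Oct 2000: 10 months at 0.65% → €522,000 × 0.65% × 10/12 = €2,827.5000
1 Nov – 31 Dec 2000: 2 months at 3.35% → €522,000 × 3.35% × 2/12 = €2,914.5000
Total = €5,742.0000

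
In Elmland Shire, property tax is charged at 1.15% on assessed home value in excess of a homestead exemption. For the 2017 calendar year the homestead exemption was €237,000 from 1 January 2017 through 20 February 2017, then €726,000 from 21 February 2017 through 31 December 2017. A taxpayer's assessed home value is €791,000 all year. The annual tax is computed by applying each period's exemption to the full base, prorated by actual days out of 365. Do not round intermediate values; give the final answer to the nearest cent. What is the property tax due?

1 January – 20 February 2017: 51 days, exemption €237,000 → (€791,000 − €237,000) × 1.15% × 51/365 = €890.1945
21 February – 31 December 2017: 314 days, exemption €726,000 → (€791,000 − €726,000) × 1.15% × 314/365 = €643.0548
Total = €1,533.2493

€1,533.25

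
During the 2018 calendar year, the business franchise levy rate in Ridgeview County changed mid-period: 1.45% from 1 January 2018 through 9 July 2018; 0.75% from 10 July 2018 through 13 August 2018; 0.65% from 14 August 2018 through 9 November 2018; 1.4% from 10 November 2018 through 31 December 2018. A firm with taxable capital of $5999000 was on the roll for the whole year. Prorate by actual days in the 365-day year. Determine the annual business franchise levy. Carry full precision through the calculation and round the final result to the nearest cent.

1 January – 9 July 2018: 190 days at 1.45% → $5999000 × 1.45% × 190/365 = $45280.1233
10 July – 13 August 2018: 35 days at 0.75% → $5999000 × 0.75% × 35/365 = $4314.3493
14 August – 9 November 2018: 88 days at 0.65% → $5999000 × 0.65% × 88/365 = $9401.1726
10 November – 31 December 2018: 52 days at 1.4% → $5999000 × 1.4% × 52/365 = $11965.1288
Total = $70960.7740

$70960.77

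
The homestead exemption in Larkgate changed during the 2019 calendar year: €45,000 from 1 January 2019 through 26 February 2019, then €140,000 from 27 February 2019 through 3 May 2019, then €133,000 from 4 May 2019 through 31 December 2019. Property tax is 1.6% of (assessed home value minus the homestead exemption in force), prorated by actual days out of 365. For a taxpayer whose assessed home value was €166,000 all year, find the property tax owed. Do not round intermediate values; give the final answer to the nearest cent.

1 January – 26 February 2019: 57 days, exemption €45,000 → (€166,000 − €45,000) × 1.6% × 57/365 = €302.3342
27 February – 3 May 2019: 66 days, exemption €140,000 → (€166,000 − €140,000) × 1.6% × 66/365 = €75.2219
4 May – 31 December 2019: 242 days, exemption €133,000 → (€166,000 − €133,000) × 1.6% × 242/365 = €350.0712
Total = €727.6274

€727.63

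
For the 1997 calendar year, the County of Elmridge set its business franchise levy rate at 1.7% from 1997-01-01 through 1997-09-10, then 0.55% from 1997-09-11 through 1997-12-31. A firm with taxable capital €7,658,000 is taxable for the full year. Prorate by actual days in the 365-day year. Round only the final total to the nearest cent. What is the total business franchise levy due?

1997-01-01 to 1997-09-10: 253 days at 1.7% → €7,658,000 × 1.7% × 253/365 = €90,238.5151
1997-09-11 to 1997-12-31: 112 days at 0.55% → €7,658,000 × 0.55% × 112/365 = €12,924.1863
Total = €103,162.7014

€103,162.70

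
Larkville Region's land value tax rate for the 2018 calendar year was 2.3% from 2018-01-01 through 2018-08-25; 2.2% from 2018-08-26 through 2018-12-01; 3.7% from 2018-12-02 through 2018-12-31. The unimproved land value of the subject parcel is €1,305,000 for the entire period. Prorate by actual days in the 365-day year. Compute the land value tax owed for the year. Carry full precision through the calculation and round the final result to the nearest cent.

€31,166.26

2018-01-01 to 2018-08-25: 237 days at 2.3% → €1,305,000 × 2.3% × 237/365 = €19,489.1918
2018-08-26 to 2018-12-01: 98 days at 2.2% → €1,305,000 × 2.2% × 98/365 = €7,708.4384
2018-12-02 to 2018-12-31: 30 days at 3.7% → €1,305,000 × 3.7% × 30/365 = €3,968.6301
Total = €31,166.2603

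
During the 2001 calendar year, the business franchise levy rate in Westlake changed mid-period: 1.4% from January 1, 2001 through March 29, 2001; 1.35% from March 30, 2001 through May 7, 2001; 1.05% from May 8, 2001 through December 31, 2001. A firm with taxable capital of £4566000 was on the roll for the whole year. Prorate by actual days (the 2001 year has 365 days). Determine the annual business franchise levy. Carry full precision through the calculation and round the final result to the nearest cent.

January 1 – March 29, 2001: 88 days at 1.4% → £4566000 × 1.4% × 88/365 = £15411.8137
March 30 – May 7, 2001: 39 days at 1.35% → £4566000 × 1.35% × 39/365 = £6586.2986
May 8 – December 31, 2001: 238 days at 1.05% → £4566000 × 1.05% × 238/365 = £31261.4630
Total = £53259.5753

£53259.58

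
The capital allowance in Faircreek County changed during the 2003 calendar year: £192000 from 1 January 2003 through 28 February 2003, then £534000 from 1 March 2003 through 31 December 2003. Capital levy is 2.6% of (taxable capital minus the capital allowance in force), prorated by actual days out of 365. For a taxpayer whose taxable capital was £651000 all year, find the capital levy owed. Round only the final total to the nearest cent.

1 January – 28 February 2003: 59 days, exemption £192000 → (£651000 − £192000) × 2.6% × 59/365 = £1929.0575
1 March – 31 December 2003: 306 days, exemption £534000 → (£651000 − £534000) × 2.6% × 306/365 = £2550.2795
Total = £4479.3370

£4479.34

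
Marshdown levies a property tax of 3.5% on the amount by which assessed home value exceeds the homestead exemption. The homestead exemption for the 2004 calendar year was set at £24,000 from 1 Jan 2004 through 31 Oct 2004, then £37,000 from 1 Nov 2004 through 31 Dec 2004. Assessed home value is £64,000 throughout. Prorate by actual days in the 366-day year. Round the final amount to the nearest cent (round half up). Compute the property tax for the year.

£1,324.17

1 Jan – 31 Oct 2004: 305 days, exemption £24,000 → (£64,000 − £24,000) × 3.5% × 305/366 = £1,166.6667
1 Nov – 31 Dec 2004: 61 days, exemption £37,000 → (£64,000 − £37,000) × 3.5% × 61/366 = £157.5000
Total = £1,324.1667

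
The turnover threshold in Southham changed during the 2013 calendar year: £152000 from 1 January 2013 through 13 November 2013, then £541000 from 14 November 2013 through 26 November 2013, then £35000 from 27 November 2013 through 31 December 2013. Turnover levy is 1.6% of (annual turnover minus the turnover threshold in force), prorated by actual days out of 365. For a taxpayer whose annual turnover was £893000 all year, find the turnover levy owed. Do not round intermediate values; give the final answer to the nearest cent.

£11813.83

1 January – 13 November 2013: 317 days, exemption £152000 → (£893000 − £152000) × 1.6% × 317/365 = £10296.8548
14 November – 26 November 2013: 13 days, exemption £541000 → (£893000 − £541000) × 1.6% × 13/365 = £200.5918
27 November – 31 December 2013: 35 days, exemption £35000 → (£893000 − £35000) × 1.6% × 35/365 = £1316.3836
Total = £11813.8301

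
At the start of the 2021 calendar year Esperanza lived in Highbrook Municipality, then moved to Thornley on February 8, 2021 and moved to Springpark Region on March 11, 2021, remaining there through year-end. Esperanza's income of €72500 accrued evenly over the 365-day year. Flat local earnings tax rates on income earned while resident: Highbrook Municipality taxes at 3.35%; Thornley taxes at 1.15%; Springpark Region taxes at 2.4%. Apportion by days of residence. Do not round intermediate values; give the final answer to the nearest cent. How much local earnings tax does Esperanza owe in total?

Highbrook Municipality, January 1 – February 7, 2021: 38 days → €72500 × 3.35% × 38/365 = €252.8562
Thornley, February 8 – March 10, 2021: 31 days → €72500 × 1.15% × 31/365 = €70.8116
Springpark Region, March 11 – December 31, 2021: 296 days → €72500 × 2.4% × 296/365 = €1411.0685
Total = €1734.7363

€1734.74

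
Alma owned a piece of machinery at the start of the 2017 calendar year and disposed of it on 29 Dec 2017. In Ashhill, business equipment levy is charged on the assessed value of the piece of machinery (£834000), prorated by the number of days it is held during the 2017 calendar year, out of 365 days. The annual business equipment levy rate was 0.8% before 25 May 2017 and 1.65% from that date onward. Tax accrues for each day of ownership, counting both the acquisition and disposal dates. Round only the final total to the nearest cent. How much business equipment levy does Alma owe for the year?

1 Jan – 24 May 2017: 144 days at 0.8% → £834000 × 0.8% × 144/365 = £2632.2411
25 May – 29 Dec 2017: 219 days at 1.65% → £834000 × 1.65% × 219/365 = £8256.6000
Total = £10888.8411

£10888.84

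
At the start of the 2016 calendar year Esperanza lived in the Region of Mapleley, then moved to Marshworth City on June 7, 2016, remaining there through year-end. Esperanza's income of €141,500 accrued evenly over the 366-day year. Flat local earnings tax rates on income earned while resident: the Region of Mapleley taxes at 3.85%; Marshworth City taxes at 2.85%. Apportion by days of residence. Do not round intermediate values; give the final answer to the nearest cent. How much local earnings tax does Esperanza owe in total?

€4,643.60

The Region of Mapleley, January 1 – June 6, 2016: 158 days → €141,500 × 3.85% × 158/366 = €2,351.7609
Marshworth City, June 7 – December 31, 2016: 208 days → €141,500 × 2.85% × 208/366 = €2,291.8361
Total = €4,643.5970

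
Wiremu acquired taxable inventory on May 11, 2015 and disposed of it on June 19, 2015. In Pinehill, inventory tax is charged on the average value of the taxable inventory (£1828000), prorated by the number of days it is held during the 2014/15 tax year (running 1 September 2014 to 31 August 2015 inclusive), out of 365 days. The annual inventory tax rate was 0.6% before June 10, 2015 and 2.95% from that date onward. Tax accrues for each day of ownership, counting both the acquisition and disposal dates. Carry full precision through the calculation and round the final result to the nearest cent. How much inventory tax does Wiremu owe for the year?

£2378.90

May 11 – June 9, 2015: 30 days at 0.6% → £1828000 × 0.6% × 30/365 = £901.4795
June 10 – June 19, 2015: 10 days at 2.95% → £1828000 × 2.95% × 10/365 = £1477.4247
Total = £2378.9041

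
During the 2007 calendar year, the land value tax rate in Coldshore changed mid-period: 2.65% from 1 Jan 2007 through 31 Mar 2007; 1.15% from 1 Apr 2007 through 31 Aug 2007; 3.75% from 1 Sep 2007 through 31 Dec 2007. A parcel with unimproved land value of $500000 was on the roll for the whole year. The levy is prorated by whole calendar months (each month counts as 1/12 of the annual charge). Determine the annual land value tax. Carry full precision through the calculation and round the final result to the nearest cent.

1 Jan – 31 Mar 2007: 3 months at 2.65% → $500000 × 2.65% × 3/12 = $3312.5000
1 Apr – 31 Aug 2007: 5 months at 1.15% → $500000 × 1.15% × 5/12 = $2395.8333
1 Sep – 31 Dec 2007: 4 months at 3.75% → $500000 × 3.75% × 4/12 = $6250.0000
Total = $11958.3333

$11958.33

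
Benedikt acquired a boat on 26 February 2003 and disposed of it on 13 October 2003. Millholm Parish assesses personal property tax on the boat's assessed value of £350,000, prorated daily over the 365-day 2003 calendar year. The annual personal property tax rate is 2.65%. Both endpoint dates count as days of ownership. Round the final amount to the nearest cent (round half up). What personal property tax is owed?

Days held (26 February – 13 October 2003): 230 out of 365
Tax = £350,000 × 2.65% × 230/365 = £5,844.5205

£5,844.52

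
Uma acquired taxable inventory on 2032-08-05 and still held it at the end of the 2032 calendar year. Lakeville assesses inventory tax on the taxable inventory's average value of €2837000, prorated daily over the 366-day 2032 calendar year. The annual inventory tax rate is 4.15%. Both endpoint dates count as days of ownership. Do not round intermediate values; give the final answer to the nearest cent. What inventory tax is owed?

Days held (2032-08-05 to 2032-12-31): 149 out of 366
Tax = €2837000 × 4.15% × 149/366 = €47930.5724

€47930.57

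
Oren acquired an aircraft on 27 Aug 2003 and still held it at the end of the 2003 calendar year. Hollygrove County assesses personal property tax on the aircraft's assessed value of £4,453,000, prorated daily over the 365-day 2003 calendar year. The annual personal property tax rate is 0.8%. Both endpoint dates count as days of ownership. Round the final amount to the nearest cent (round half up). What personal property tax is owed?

£12,395.20

Days held (27 Aug – 31 Dec 2003): 127 out of 365
Tax = £4,453,000 × 0.8% × 127/365 = £12,395.2000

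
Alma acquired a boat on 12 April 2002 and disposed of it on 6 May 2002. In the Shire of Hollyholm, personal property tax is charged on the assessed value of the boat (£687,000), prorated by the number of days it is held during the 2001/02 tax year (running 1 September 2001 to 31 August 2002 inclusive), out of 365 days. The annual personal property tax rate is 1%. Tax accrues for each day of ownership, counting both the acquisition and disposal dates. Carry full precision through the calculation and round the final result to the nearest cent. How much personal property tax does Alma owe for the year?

Days held (12 April – 6 May 2002): 25 out of 365
Tax = £687,000 × 1% × 25/365 = £470.5479

£470.55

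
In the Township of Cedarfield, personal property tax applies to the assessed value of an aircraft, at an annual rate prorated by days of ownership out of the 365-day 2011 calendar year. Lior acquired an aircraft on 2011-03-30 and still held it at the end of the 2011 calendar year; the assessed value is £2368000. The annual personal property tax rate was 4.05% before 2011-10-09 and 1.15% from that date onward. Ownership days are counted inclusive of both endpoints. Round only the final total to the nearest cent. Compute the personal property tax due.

£56977.97

2011-03-30 to 2011-10-08: 193 days at 4.05% → £2368000 × 4.05% × 193/365 = £50710.8822
2011-10-09 to 2011-12-31: 84 days at 1.15% → £2368000 × 1.15% × 84/365 = £6267.0904
Total = £56977.9726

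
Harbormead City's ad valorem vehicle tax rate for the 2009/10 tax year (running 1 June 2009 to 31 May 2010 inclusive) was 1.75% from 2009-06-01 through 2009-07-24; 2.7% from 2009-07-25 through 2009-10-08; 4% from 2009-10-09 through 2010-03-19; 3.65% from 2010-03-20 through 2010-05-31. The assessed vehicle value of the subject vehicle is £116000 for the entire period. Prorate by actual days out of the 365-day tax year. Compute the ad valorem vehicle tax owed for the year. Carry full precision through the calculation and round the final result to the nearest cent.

£3858.67

2009-06-01 to 2009-07-24: 54 days at 1.75% → £116000 × 1.75% × 54/365 = £300.3288
2009-07-25 to 2009-10-08: 76 days at 2.7% → £116000 × 2.7% × 76/365 = £652.1425
2009-10-09 to 2010-03-19: 162 days at 4% → £116000 × 4% × 162/365 = £2059.3973
2010-03-20 to 2010-05-31: 73 days at 3.65% → £116000 × 3.65% × 73/365 = £846.8000
Total = £3858.6685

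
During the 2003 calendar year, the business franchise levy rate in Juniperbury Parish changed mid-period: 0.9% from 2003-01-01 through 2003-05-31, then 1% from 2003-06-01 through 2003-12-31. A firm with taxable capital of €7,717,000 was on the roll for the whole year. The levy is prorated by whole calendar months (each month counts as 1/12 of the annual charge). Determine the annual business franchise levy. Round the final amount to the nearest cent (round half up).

2003-01-01 to 2003-05-31: 5 months at 0.9% → €7,717,000 × 0.9% × 5/12 = €28,938.7500
2003-06-01 to 2003-12-31: 7 months at 1% → €7,717,000 × 1% × 7/12 = €45,015.8333
Total = €73,954.5833

€73,954.58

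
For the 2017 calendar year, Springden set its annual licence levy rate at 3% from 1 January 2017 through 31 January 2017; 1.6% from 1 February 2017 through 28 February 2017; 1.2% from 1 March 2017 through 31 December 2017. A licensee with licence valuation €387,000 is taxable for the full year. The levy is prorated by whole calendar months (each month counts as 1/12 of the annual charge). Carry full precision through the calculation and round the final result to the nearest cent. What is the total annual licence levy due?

1 January – 31 January 2017: 1 month at 3% → €387,000 × 3% × 1/12 = €967.5000
1 February – 28 February 2017: 1 month at 1.6% → €387,000 × 1.6% × 1/12 = €516.0000
1 March – 31 December 2017: 10 months at 1.2% → €387,000 × 1.2% × 10/12 = €3,870.0000
Total = €5,353.5000

€5,353.50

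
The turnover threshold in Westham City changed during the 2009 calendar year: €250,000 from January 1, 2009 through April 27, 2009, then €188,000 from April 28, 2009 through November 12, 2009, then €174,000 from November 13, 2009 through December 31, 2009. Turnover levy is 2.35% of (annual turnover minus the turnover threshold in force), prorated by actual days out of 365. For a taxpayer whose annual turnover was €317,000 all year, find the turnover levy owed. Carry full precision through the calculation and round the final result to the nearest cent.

January 1 – April 27, 2009: 117 days, exemption €250,000 → (€317,000 − €250,000) × 2.35% × 117/365 = €504.7027
April 28 – November 12, 2009: 199 days, exemption €188,000 → (€317,000 − €188,000) × 2.35% × 199/365 = €1,652.7904
November 13 – December 31, 2009: 49 days, exemption €174,000 → (€317,000 − €174,000) × 2.35% × 49/365 = €451.1356
Total = €2,608.6288

€2,608.63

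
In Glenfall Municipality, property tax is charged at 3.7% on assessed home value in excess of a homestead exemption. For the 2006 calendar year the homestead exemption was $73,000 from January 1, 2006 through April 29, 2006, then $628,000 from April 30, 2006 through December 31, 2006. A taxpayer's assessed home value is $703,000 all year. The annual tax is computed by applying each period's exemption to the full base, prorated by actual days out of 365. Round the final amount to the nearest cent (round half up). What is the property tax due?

January 1 – April 29, 2006: 119 days, exemption $73,000 → ($703,000 − $73,000) × 3.7% × 119/365 = $7,599.6986
April 30 – December 31, 2006: 246 days, exemption $628,000 → ($703,000 − $628,000) × 3.7% × 246/365 = $1,870.2740
Total = $9,469.9726

$9,469.97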